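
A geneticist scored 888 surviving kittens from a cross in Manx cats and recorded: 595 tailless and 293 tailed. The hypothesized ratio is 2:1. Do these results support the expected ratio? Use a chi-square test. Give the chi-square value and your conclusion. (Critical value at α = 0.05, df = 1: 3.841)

0.046; consistent

Total ratio parts = 3. Expected numbers out of 888:
  tailless: 888 × 2/3 = 592
  tailed: 888 × 1/3 = 296
χ² = Σ (O − E)² / E
  tailless: (595 − 592)² / 592 = 0.0152
  tailed: (293 − 296)² / 296 = 0.0304
χ² = 0.0152 + 0.0304 = 0.0456 ≈ 0.046
Degrees of freedom = 2 − 1 = 1; critical value at α = 0.05 is 3.841.
Since 0.046 < 3.841, we fail to reject the null hypothesis — the data are consistent with the 2:1 ratio.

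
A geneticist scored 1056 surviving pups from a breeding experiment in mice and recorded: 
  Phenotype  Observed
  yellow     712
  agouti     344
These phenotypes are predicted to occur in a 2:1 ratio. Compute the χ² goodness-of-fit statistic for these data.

0.273

Expected counts for N = 1056 under a 2:1 ratio (total parts = 3):
  yellow: 1056 × 2/3 = 704
  agouti: 1056 × 1/3 = 352
χ² = Σ (O − E)² / E
  yellow: (712 − 704)² / 704 = 0.0909
  agouti: (344 − 352)² / 352 = 0.1818
χ² = 0.0909 + 0.1818 = 0.2727 ≈ 0.273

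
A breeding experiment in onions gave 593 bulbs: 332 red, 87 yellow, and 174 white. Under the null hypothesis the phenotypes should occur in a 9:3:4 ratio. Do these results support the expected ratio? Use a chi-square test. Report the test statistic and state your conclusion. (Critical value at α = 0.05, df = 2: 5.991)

9.742; not consistent

The 9:3:4 ratio has 16 parts, so with N = 593 the expected counts are:
  red: 593 × 9/16 = 333.5625
  yellow: 593 × 3/16 = 111.1875
  white: 593 × 4/16 = 148.25
χ² = Σ (O − E)² / E
  red: (332 − 333.5625)² / 333.5625 = 0.0073
  yellow: (87 − 111.1875)² / 111.1875 = 5.2617
  white: (174 − 148.25)² / 148.25 = 4.4726
χ² = 0.0073 + 5.2617 + 4.4726 = 9.7416 ≈ 9.742
Degrees of freedom = 3 − 1 = 2; critical value at α = 0.05 is 5.991.
Since 9.742 > 5.991, we reject the null hypothesis — the data do not fit the 9:3:4 ratio.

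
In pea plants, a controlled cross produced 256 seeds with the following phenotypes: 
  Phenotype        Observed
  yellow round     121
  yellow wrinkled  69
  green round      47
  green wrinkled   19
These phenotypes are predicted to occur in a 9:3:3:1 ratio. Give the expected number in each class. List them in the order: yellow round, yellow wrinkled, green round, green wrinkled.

The 9:3:3:1 ratio has 16 parts, so with N = 256 the expected counts are:
  yellow round: 256 × 9/16 = 144
  yellow wrinkled: 256 × 3/16 = 48
  green round: 256 × 3/16 = 48
  green wrinkled: 256 × 1/16 = 16

144, 48, 48, 16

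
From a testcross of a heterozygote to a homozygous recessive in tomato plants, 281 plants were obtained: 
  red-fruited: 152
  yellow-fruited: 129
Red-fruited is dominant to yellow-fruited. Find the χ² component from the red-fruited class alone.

A testcross of a heterozygote (Aa × aa) gives a 1:1 phenotypic ratio.
Under the 1:1 hypothesis (Σ ratio = 2, N = 281):
  red-fruited: 281 × 1/2 = 140.5
  yellow-fruited: 281 × 1/2 = 140.5
Contribution of red-fruited: (152 − 140.5)² / 140.5 = 0.9413

0.941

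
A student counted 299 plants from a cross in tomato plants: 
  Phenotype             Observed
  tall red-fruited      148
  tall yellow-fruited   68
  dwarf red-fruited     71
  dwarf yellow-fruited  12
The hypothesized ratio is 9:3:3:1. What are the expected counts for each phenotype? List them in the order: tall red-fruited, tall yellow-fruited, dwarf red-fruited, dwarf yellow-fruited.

168.1875, 56.0625, 56.0625, 18.6875

The 9:3:3:1 ratio has 16 parts, so with N = 299 the expected counts are:
  tall red-fruited: 299 × 9/16 = 168.1875
  tall yellow-fruited: 299 × 3/16 = 56.0625
  dwarf red-fruited: 299 × 3/16 = 56.0625
  dwarf yellow-fruited: 299 × 1/16 = 18.6875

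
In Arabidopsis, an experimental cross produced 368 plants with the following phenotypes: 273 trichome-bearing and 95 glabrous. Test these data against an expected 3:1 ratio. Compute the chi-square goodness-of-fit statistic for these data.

0.130

The 3:1 ratio has 4 parts, so with N = 368 the expected counts are:
  trichome-bearing: 368 × 3/4 = 276
  glabrous: 368 × 1/4 = 92
χ² = Σ (O − E)² / E
  trichome-bearing: (273 − 276)² / 276 = 0.0326
  glabrous: (95 − 92)² / 92 = 0.0978
χ² = 0.0326 + 0.0978 = 0.1304 ≈ 0.130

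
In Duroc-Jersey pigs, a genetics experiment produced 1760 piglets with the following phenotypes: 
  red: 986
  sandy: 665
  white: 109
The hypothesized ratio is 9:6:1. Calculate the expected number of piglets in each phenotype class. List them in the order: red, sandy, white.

Total ratio parts = 16. Expected numbers out of 1760:
  red: 1760 × 9/16 = 990
  sandy: 1760 × 6/16 = 660
  white: 1760 × 1/16 = 110

990, 660, 110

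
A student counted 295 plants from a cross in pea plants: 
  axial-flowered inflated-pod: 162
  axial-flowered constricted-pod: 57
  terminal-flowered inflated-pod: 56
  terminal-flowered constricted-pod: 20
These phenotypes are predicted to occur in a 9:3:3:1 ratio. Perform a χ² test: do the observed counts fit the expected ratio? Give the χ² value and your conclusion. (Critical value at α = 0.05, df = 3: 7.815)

The 9:3:3:1 ratio has 16 parts, so with N = 295 the expected counts are:
  axial-flowered inflated-pod: 295 × 9/16 = 165.9375
  axial-flowered constricted-pod: 295 × 3/16 = 55.3125
  terminal-flowered inflated-pod: 295 × 3/16 = 55.3125
  terminal-flowered constricted-pod: 295 × 1/16 = 18.4375
χ² = Σ (O − E)² / E
  axial-flowered inflated-pod: (162 − 165.9375)² / 165.9375 = 0.0934
  axial-flowered constricted-pod: (57 − 55.3125)² / 55.3125 = 0.0515
  terminal-flowered inflated-pod: (56 − 55.3125)² / 55.3125 = 0.0085
  terminal-flowered constricted-pod: (20 − 18.4375)² / 18.4375 = 0.1324
χ² = 0.0934 + 0.0515 + 0.0085 + 0.1324 = 0.2858 ≈ 0.286
Degrees of freedom = 4 − 1 = 3; critical value at α = 0.05 is 7.815.
Since 0.286 < 7.815, we fail to reject the null hypothesis — the data are consistent with the 9:3:3:1 ratio.

0.286; consistent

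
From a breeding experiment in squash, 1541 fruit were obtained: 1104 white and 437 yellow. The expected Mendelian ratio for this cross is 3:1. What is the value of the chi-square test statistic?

9.269

Under the 3:1 hypothesis (Σ ratio = 4, N = 1541):
  white: 1541 × 3/4 = 1155.75
  yellow: 1541 × 1/4 = 385.25
χ² = Σ (O − E)² / E
  white: (1104 − 1155.75)² / 1155.75 = 2.3172
  yellow: (437 − 385.25)² / 385.25 = 6.9515
χ² = 2.3172 + 6.9515 = 9.2687 ≈ 9.269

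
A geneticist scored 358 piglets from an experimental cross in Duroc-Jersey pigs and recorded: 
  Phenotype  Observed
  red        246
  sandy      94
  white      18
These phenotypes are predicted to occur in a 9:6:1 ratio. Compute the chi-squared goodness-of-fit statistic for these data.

22.812

Expected counts for N = 358 under a 9:6:1 ratio (total parts = 16):
  red: 358 × 9/16 = 201.375
  sandy: 358 × 6/16 = 134.25
  white: 358 × 1/16 = 22.375
χ² = Σ (O − E)² / E
  red: (246 − 201.375)² / 201.375 = 9.8890
  sandy: (94 − 134.25)² / 134.25 = 12.0675
  white: (18 − 22.375)² / 22.375 = 0.8554
χ² = 9.8890 + 12.0675 + 0.8554 = 22.8119 ≈ 22.812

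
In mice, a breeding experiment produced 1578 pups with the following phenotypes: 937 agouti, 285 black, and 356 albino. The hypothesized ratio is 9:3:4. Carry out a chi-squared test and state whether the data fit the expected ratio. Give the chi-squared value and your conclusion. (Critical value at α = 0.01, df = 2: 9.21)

6.904; consistent

Under the 9:3:4 hypothesis (Σ ratio = 16, N = 1578):
  agouti: 1578 × 9/16 = 887.625
  black: 1578 × 3/16 = 295.875
  albino: 1578 × 4/16 = 394.5
χ² = Σ (O − E)² / E
  agouti: (937 − 887.625)² / 887.625 = 2.7465
  black: (285 − 295.875)² / 295.875 = 0.3997
  albino: (356 − 394.5)² / 394.5 = 3.7573
χ² = 2.7465 + 0.3997 + 3.7573 = 6.9035 ≈ 6.904
Degrees of freedom = 3 − 1 = 2; critical value at α = 0.01 is 9.21.
Since 6.904 < 9.21, we fail to reject the null hypothesis — the data are consistent with the 9:3:4 ratio.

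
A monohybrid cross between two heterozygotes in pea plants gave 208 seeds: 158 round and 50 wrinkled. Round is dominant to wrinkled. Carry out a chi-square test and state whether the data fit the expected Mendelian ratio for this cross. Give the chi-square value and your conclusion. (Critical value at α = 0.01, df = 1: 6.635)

0.103; consistent

For a monohybrid cross between heterozygotes with complete dominance, the expected phenotypic ratio is 3:1.
Total ratio parts = 4. Expected numbers out of 208:
  round: 208 × 3/4 = 156
  wrinkled: 208 × 1/4 = 52
χ² = Σ (O − E)² / E
  round: (158 − 156)² / 156 = 0.0256
  wrinkled: (50 − 52)² / 52 = 0.0769
χ² = 0.0256 + 0.0769 = 0.1025 ≈ 0.103
Degrees of freedom = 2 − 1 = 1; critical value at α = 0.01 is 6.635.
Since 0.103 < 6.635, we fail to reject the null hypothesis — the data are consistent with the 3:1 ratio.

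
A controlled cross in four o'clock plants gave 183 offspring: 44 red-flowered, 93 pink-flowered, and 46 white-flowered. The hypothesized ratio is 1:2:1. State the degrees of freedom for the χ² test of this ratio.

2

A goodness-of-fit test with 3 phenotype classes has df = 3 − 1 = 2.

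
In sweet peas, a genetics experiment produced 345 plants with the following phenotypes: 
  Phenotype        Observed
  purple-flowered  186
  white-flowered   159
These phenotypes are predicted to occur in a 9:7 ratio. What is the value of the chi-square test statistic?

Under the 9:7 hypothesis (Σ ratio = 16, N = 345):
  purple-flowered: 345 × 9/16 = 194.0625
  white-flowered: 345 × 7/16 = 150.9375
χ² = Σ (O − E)² / E
  purple-flowered: (186 − 194.0625)² / 194.0625 = 0.3350
  white-flowered: (159 − 150.9375)² / 150.9375 = 0.4307
χ² = 0.3350 + 0.4307 = 0.7657 ≈ 0.766

0.766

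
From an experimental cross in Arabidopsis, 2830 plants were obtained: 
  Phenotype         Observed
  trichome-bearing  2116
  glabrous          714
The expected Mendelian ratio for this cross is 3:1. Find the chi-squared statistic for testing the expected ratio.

Under the 3:1 hypothesis (Σ ratio = 4, N = 2830):
  trichome-bearing: 2830 × 3/4 = 2122.5
  glabrous: 2830 × 1/4 = 707.5
χ² = Σ (O − E)² / E
  trichome-bearing: (2116 − 2122.5)² / 2122.5 = 0.0199
  glabrous: (714 − 707.5)² / 707.5 = 0.0597
χ² = 0.0199 + 0.0597 = 0.0796 ≈ 0.080

0.080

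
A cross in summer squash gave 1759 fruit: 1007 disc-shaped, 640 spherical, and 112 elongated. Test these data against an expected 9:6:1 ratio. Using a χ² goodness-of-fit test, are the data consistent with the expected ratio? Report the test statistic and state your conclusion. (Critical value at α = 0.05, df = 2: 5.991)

0.934; consistent

Expected counts for N = 1759 under a 9:6:1 ratio (total parts = 16):
  disc-shaped: 1759 × 9/16 = 989.4375
  spherical: 1759 × 6/16 = 659.625
  elongated: 1759 × 1/16 = 109.9375
χ² = Σ (O − E)² / E
  disc-shaped: (1007 − 989.4375)² / 989.4375 = 0.3117
  spherical: (640 − 659.625)² / 659.625 = 0.5839
  elongated: (112 − 109.9375)² / 109.9375 = 0.0387
χ² = 0.3117 + 0.5839 + 0.0387 = 0.9343 ≈ 0.934
Degrees of freedom = 3 − 1 = 2; critical value at α = 0.05 is 5.991.
Since 0.934 < 5.991, we fail to reject the null hypothesis — the data are consistent with the 9:6:1 ratio.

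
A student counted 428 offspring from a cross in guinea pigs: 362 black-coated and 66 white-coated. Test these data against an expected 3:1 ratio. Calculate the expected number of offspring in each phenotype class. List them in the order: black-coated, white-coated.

321, 107

The 3:1 ratio has 4 parts, so with N = 428 the expected counts are:
  black-coated: 428 × 3/4 = 321
  white-coated: 428 × 1/4 = 107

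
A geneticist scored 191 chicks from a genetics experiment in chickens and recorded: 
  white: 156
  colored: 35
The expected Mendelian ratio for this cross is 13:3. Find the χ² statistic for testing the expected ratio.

0.023

Under the 13:3 hypothesis (Σ ratio = 16, N = 191):
  white: 191 × 13/16 = 155.1875
  colored: 191 × 3/16 = 35.8125
χ² = Σ (O − E)² / E
  white: (156 − 155.1875)² / 155.1875 = 0.0043
  colored: (35 − 35.8125)² / 35.8125 = 0.0184
χ² = 0.0043 + 0.0184 = 0.0227 ≈ 0.023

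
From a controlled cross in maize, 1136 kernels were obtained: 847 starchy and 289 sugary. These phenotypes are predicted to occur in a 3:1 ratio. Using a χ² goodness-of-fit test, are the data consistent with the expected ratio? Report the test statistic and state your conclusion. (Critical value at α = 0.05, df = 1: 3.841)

0.117; consistent

Under the 3:1 hypothesis (Σ ratio = 4, N = 1136):
  starchy: 1136 × 3/4 = 852
  sugary: 1136 × 1/4 = 284
χ² = Σ (O − E)² / E
  starchy: (847 − 852)² / 852 = 0.0293
  sugary: (289 − 284)² / 284 = 0.0880
χ² = 0.0293 + 0.0880 = 0.1173 ≈ 0.117
Degrees of freedom = 2 − 1 = 1; critical value at α = 0.05 is 3.841.
Since 0.117 < 3.841, we fail to reject the null hypothesis — the data are consistent with the 3:1 ratio.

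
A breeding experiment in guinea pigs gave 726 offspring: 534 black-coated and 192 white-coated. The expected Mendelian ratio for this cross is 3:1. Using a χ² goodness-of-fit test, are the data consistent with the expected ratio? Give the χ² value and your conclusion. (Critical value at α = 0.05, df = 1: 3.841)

0.810; consistent

Under the 3:1 hypothesis (Σ ratio = 4, N = 726):
  black-coated: 726 × 3/4 = 544.5
  white-coated: 726 × 1/4 = 181.5
χ² = Σ (O − E)² / E
  black-coated: (534 − 544.5)² / 544.5 = 0.2025
  white-coated: (192 − 181.5)² / 181.5 = 0.6074
χ² = 0.2025 + 0.6074 = 0.8099 ≈ 0.810
Degrees of freedom = 2 − 1 = 1; critical value at α = 0.05 is 3.841.
Since 0.810 < 3.841, we fail to reject the null hypothesis — the data are consistent with the 3:1 ratio.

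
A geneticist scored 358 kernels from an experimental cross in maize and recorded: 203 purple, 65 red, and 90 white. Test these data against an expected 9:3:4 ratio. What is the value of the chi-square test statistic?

Total ratio parts = 16. Expected numbers out of 358:
  purple: 358 × 9/16 = 201.375
  red: 358 × 3/16 = 67.125
  white: 358 × 4/16 = 89.5
χ² = Σ (O − E)² / E
  purple: (203 − 201.375)² / 201.375 = 0.0131
  red: (65 − 67.125)² / 67.125 = 0.0673
  white: (90 − 89.5)² / 89.5 = 0.0028
χ² = 0.0131 + 0.0673 + 0.0028 = 0.0832 ≈ 0.083

0.083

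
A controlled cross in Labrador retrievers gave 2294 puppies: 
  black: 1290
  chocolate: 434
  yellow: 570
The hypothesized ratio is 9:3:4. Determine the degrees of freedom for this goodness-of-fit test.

2

A goodness-of-fit test with 3 phenotype classes has df = 3 − 1 = 2.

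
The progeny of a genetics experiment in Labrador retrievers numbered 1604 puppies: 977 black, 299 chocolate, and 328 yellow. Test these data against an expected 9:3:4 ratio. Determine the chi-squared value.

Expected counts for N = 1604 under a 9:3:4 ratio (total parts = 16):
  black: 1604 × 9/16 = 902.25
  chocolate: 1604 × 3/16 = 300.75
  yellow: 1604 × 4/16 = 401
χ² = Σ (O − E)² / E
  black: (977 − 902.25)² / 902.25 = 6.1929
  chocolate: (299 − 300.75)² / 300.75 = 0.0102
  yellow: (328 − 401)² / 401 = 13.2893
χ² = 6.1929 + 0.0102 + 13.2893 = 19.4924 ≈ 19.492

19.492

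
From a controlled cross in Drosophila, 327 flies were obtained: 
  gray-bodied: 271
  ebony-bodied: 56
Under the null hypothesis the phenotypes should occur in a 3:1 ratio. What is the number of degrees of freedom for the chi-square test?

1

A goodness-of-fit test with 2 phenotype classes has df = 2 − 1 = 1.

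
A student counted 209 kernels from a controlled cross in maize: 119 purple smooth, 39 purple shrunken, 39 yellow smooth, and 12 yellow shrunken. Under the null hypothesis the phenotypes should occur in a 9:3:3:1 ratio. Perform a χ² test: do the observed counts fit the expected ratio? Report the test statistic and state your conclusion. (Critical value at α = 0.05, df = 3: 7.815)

0.106; consistent

Expected counts for N = 209 under a 9:3:3:1 ratio (total parts = 16):
  purple smooth: 209 × 9/16 = 117.5625
  purple shrunken: 209 × 3/16 = 39.1875
  yellow smooth: 209 × 3/16 = 39.1875
  yellow shrunken: 209 × 1/16 = 13.0625
χ² = Σ (O − E)² / E
  purple smooth: (119 − 117.5625)² / 117.5625 = 0.0176
  purple shrunken: (39 − 39.1875)² / 39.1875 = 0.0009
  yellow smooth: (39 − 39.1875)² / 39.1875 = 0.0009
  yellow shrunken: (12 − 13.0625)² / 13.0625 = 0.0864
χ² = 0.0176 + 0.0009 + 0.0009 + 0.0864 = 0.1058 ≈ 0.106
Degrees of freedom = 4 − 1 = 3; critical value at α = 0.05 is 7.815.
Since 0.106 < 7.815, we fail to reject the null hypothesis — the data are consistent with the 9:3:3:1 ratio.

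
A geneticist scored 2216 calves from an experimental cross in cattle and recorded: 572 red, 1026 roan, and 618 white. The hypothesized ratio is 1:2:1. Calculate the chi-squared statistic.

14.047

Total ratio parts = 4. Expected numbers out of 2216:
  red: 2216 × 1/4 = 554
  roan: 2216 × 2/4 = 1108
  white: 2216 × 1/4 = 554
χ² = Σ (O − E)² / E
  red: (572 − 554)² / 554 = 0.5848
  roan: (1026 − 1108)² / 1108 = 6.0686
  white: (618 − 554)² / 554 = 7.3935
χ² = 0.5848 + 6.0686 + 7.3935 = 14.0469 ≈ 14.047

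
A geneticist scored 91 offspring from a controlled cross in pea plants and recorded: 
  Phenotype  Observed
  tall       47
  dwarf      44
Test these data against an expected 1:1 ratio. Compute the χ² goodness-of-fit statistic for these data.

The 1:1 ratio has 2 parts, so with N = 91 the expected counts are:
  tall: 91 × 1/2 = 45.5
  dwarf: 91 × 1/2 = 45.5
χ² = Σ (O − E)² / E
  tall: (47 − 45.5)² / 45.5 = 0.0495
  dwarf: (44 − 45.5)² / 45.5 = 0.0495
χ² = 0.0495 + 0.0495 = 0.099

0.099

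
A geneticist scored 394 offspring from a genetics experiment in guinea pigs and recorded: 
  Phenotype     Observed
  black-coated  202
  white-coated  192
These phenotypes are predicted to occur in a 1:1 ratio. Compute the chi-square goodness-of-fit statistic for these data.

0.254

Total ratio parts = 2. Expected numbers out of 394:
  black-coated: 394 × 1/2 = 197
  white-coated: 394 × 1/2 = 197
χ² = Σ (O − E)² / E
  black-coated: (202 − 197)² / 197 = 0.1269
  white-coated: (192 − 197)² / 197 = 0.1269
χ² = 0.1269 + 0.1269 = 0.2538 ≈ 0.254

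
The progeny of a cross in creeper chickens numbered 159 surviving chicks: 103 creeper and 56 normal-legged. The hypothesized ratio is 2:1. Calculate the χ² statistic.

0.255

Expected counts for N = 159 under a 2:1 ratio (total parts = 3):
  creeper: 159 × 2/3 = 106
  normal-legged: 159 × 1/3 = 53
χ² = Σ (O − E)² / E
  creeper: (103 − 106)² / 106 = 0.0849
  normal-legged: (56 − 53)² / 53 = 0.1698
χ² = 0.0849 + 0.1698 = 0.2547 ≈ 0.255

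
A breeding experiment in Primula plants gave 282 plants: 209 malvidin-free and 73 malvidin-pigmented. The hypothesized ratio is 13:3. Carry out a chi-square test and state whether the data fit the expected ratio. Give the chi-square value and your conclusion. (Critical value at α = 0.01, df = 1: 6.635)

9.428; not consistent

Expected counts for N = 282 under a 13:3 ratio (total parts = 16):
  malvidin-free: 282 × 13/16 = 229.125
  malvidin-pigmented: 282 × 3/16 = 52.875
χ² = Σ (O − E)² / E
  malvidin-free: (209 − 229.125)² / 229.125 = 1.7677
  malvidin-pigmented: (73 − 52.875)² / 52.875 = 7.6599
χ² = 1.7677 + 7.6599 = 9.4276 ≈ 9.428
Degrees of freedom = 2 − 1 = 1; critical value at α = 0.01 is 6.635.
Since 9.428 > 6.635, we reject the null hypothesis — the data do not fit the 13:3 ratio.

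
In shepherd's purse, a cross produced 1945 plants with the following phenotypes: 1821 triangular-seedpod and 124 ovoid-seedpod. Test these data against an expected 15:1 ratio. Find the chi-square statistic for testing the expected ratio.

Total ratio parts = 16. Expected numbers out of 1945:
  triangular-seedpod: 1945 × 15/16 = 1823.4375
  ovoid-seedpod: 1945 × 1/16 = 121.5625
χ² = Σ (O − E)² / E
  triangular-seedpod: (1821 − 1823.4375)² / 1823.4375 = 0.0033
  ovoid-seedpod: (124 − 121.5625)² / 121.5625 = 0.0489
χ² = 0.0033 + 0.0489 = 0.0522 ≈ 0.052

0.052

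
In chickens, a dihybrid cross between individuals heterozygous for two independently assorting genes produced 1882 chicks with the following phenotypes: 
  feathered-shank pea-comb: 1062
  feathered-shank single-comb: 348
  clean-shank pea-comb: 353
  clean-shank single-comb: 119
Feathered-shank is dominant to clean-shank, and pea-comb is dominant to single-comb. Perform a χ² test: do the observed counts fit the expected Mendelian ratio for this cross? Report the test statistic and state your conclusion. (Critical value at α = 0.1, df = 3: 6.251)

A dihybrid F₂ with independent assortment and complete dominance at both loci gives a 9:3:3:1 phenotypic ratio.
Under the 9:3:3:1 hypothesis (Σ ratio = 16, N = 1882):
  feathered-shank pea-comb: 1882 × 9/16 = 1058.625
  feathered-shank single-comb: 1882 × 3/16 = 352.875
  clean-shank pea-comb: 1882 × 3/16 = 352.875
  clean-shank single-comb: 1882 × 1/16 = 117.625
χ² = Σ (O − E)² / E
  feathered-shank pea-comb: (1062 − 1058.625)² / 1058.625 = 0.0108
  feathered-shank single-comb: (348 − 352.875)² / 352.875 = 0.0673
  clean-shank pea-comb: (353 − 352.875)² / 352.875 = 0.0000
  clean-shank single-comb: (119 − 117.625)² / 117.625 = 0.0161
χ² = 0.0108 + 0.0673 + 0.0000 + 0.0161 = 0.0942 ≈ 0.094
Degrees of freedom = 4 − 1 = 3; critical value at α = 0.1 is 6.251.
Since 0.094 < 6.251, we fail to reject the null hypothesis — the data are consistent with the 9:3:3:1 ratio.

0.094; consistent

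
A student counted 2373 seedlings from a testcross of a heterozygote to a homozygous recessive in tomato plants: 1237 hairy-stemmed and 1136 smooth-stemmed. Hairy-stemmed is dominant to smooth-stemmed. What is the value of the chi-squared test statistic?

4.299

A testcross of a heterozygote (Aa × aa) gives a 1:1 phenotypic ratio.
The 1:1 ratio has 2 parts, so with N = 2373 the expected counts are:
  hairy-stemmed: 2373 × 1/2 = 1186.5
  smooth-stemmed: 2373 × 1/2 = 1186.5
χ² = Σ (O − E)² / E
  hairy-stemmed: (1237 − 1186.5)² / 1186.5 = 2.1494
  smooth-stemmed: (1136 − 1186.5)² / 1186.5 = 2.1494
χ² = 2.1494 + 2.1494 = 4.2988 ≈ 4.299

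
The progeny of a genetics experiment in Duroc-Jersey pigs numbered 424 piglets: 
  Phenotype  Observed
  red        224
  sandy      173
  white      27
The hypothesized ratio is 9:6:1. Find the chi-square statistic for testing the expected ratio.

2.124

The 9:6:1 ratio has 16 parts, so with N = 424 the expected counts are:
  red: 424 × 9/16 = 238.5
  sandy: 424 × 6/16 = 159
  white: 424 × 1/16 = 26.5
χ² = Σ (O − E)² / E
  red: (224 − 238.5)² / 238.5 = 0.8816
  sandy: (173 − 159)² / 159 = 1.2327
  white: (27 − 26.5)² / 26.5 = 0.0094
χ² = 0.8816 + 1.2327 + 0.0094 = 2.1237 ≈ 2.124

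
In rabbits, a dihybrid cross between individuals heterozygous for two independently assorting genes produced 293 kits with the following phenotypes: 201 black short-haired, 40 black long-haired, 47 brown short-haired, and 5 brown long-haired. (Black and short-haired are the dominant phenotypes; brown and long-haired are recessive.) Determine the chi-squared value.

A dihybrid F₂ with independent assortment and complete dominance at both loci gives a 9:3:3:1 phenotypic ratio.
The 9:3:3:1 ratio has 16 parts, so with N = 293 the expected counts are:
  black short-haired: 293 × 9/16 = 164.8125
  black long-haired: 293 × 3/16 = 54.9375
  brown short-haired: 293 × 3/16 = 54.9375
  brown long-haired: 293 × 1/16 = 18.3125
χ² = Σ (O − E)² / E
  black short-haired: (201 − 164.8125)² / 164.8125 = 7.9456
  black long-haired: (40 − 54.9375)² / 54.9375 = 4.0615
  brown short-haired: (47 − 54.9375)² / 54.9375 = 1.1468
  brown long-haired: (5 − 18.3125)² / 18.3125 = 9.6777
χ² = 7.9456 + 4.0615 + 1.1468 + 9.6777 = 22.8316 ≈ 22.832

22.832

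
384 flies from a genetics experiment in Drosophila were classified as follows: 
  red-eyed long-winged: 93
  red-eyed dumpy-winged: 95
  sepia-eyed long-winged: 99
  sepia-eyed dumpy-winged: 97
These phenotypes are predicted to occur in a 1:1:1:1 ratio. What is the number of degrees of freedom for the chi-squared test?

3

A goodness-of-fit test with 4 phenotype classes has df = 4 − 1 = 3.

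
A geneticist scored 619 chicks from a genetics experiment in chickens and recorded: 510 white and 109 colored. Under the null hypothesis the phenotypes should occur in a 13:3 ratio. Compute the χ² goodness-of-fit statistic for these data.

0.529

Under the 13:3 hypothesis (Σ ratio = 16, N = 619):
  white: 619 × 13/16 = 502.9375
  colored: 619 × 3/16 = 116.0625
χ² = Σ (O − E)² / E
  white: (510 − 502.9375)² / 502.9375 = 0.0992
  colored: (109 − 116.0625)² / 116.0625 = 0.4298
χ² = 0.0992 + 0.4298 = 0.529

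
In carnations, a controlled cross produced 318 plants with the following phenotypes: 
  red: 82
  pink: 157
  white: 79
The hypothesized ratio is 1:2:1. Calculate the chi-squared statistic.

Under the 1:2:1 hypothesis (Σ ratio = 4, N = 318):
  red: 318 × 1/4 = 79.5
  pink: 318 × 2/4 = 159
  white: 318 × 1/4 = 79.5
χ² = Σ (O − E)² / E
  red: (82 − 79.5)² / 79.5 = 0.0786
  pink: (157 − 159)² / 159 = 0.0252
  white: (79 − 79.5)² / 79.5 = 0.0031
χ² = 0.0786 + 0.0252 + 0.0031 = 0.1069 ≈ 0.107

0.107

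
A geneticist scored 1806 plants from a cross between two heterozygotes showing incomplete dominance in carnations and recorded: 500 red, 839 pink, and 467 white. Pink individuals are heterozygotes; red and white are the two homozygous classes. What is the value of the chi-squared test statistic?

With incomplete dominance, a heterozygote × heterozygote cross gives a 1:2:1 phenotypic ratio.
Expected counts for N = 1806 under a 1:2:1 ratio (total parts = 4):
  red: 1806 × 1/4 = 451.5
  pink: 1806 × 2/4 = 903
  white: 1806 × 1/4 = 451.5
χ² = Σ (O − E)² / E
  red: (500 − 451.5)² / 451.5 = 5.2099
  pink: (839 − 903)² / 903 = 4.5360
  white: (467 − 451.5)² / 451.5 = 0.5321
χ² = 5.2099 + 4.5360 + 0.5321 = 10.278

10.278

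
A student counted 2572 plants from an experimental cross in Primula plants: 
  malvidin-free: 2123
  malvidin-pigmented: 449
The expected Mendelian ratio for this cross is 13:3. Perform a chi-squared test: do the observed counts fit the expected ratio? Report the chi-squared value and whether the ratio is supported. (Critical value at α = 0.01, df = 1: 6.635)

2.822; consistent

The 13:3 ratio has 16 parts, so with N = 2572 the expected counts are:
  malvidin-free: 2572 × 13/16 = 2089.75
  malvidin-pigmented: 2572 × 3/16 = 482.25
χ² = Σ (O − E)² / E
  malvidin-free: (2123 − 2089.75)² / 2089.75 = 0.5290
  malvidin-pigmented: (449 − 482.25)² / 482.25 = 2.2925
χ² = 0.5290 + 2.2925 = 2.8215 ≈ 2.822
Degrees of freedom = 2 − 1 = 1; critical value at α = 0.01 is 6.635.
Since 2.822 < 6.635, we fail to reject the null hypothesis — the data are consistent with the 13:3 ratio.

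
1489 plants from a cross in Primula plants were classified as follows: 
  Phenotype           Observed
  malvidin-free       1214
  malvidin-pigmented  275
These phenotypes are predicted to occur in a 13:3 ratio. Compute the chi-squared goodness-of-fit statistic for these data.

0.077

Under the 13:3 hypothesis (Σ ratio = 16, N = 1489):
  malvidin-free: 1489 × 13/16 = 1209.8125
  malvidin-pigmented: 1489 × 3/16 = 279.1875
χ² = Σ (O − E)² / E
  malvidin-free: (1214 − 1209.8125)² / 1209.8125 = 0.0145
  malvidin-pigmented: (275 − 279.1875)² / 279.1875 = 0.0628
χ² = 0.0145 + 0.0628 = 0.0773 ≈ 0.077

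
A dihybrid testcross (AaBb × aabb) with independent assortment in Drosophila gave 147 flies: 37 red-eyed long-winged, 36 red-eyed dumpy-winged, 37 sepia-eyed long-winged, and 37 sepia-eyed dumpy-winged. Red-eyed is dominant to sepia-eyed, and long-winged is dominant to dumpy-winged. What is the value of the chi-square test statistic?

A dihybrid testcross with independent assortment gives a 1:1:1:1 ratio.
The 1:1:1:1 ratio has 4 parts, so with N = 147 the expected counts are:
  red-eyed long-winged: 147 × 1/4 = 36.75
  red-eyed dumpy-winged: 147 × 1/4 = 36.75
  sepia-eyed long-winged: 147 × 1/4 = 36.75
  sepia-eyed dumpy-winged: 147 × 1/4 = 36.75
χ² = Σ (O − E)² / E
  red-eyed long-winged: (37 − 36.75)² / 36.75 = 0.0017
  red-eyed dumpy-winged: (36 − 36.75)² / 36.75 = 0.0153
  sepia-eyed long-winged: (37 − 36.75)² / 36.75 = 0.0017
  sepia-eyed dumpy-winged: (37 − 36.75)² / 36.75 = 0.0017
χ² = 0.0017 + 0.0153 + 0.0017 + 0.0017 = 0.0204 ≈ 0.020

0.020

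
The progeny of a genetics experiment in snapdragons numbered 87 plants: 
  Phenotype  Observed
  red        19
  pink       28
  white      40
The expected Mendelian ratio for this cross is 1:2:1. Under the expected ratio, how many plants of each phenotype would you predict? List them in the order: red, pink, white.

The 1:2:1 ratio has 4 parts, so with N = 87 the expected counts are:
  red: 87 × 1/4 = 21.75
  pink: 87 × 2/4 = 43.5
  white: 87 × 1/4 = 21.75

21.75, 43.5, 21.75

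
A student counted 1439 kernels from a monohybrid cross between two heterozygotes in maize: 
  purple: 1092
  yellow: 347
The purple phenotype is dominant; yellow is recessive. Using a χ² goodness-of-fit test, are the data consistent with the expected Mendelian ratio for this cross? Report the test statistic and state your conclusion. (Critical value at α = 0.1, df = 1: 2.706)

For a monohybrid cross between heterozygotes with complete dominance, the expected phenotypic ratio is 3:1.
Under the 3:1 hypothesis (Σ ratio = 4, N = 1439):
  purple: 1439 × 3/4 = 1079.25
  yellow: 1439 × 1/4 = 359.75
χ² = Σ (O − E)² / E
  purple: (1092 − 1079.25)² / 1079.25 = 0.1506
  yellow: (347 − 359.75)² / 359.75 = 0.4519
χ² = 0.1506 + 0.4519 = 0.6025 ≈ 0.603
Degrees of freedom = 2 − 1 = 1; critical value at α = 0.1 is 2.706.
Since 0.603 < 2.706, we fail to reject the null hypothesis — the data are consistent with the 3:1 ratio.

0.603; consistent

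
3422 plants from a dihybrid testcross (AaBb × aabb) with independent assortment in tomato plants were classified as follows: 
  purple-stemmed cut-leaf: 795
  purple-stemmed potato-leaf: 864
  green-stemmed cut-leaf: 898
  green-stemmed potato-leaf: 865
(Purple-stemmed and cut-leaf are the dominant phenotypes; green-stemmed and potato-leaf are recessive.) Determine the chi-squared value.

A dihybrid testcross with independent assortment gives a 1:1:1:1 ratio.
The 1:1:1:1 ratio has 4 parts, so with N = 3422 the expected counts are:
  purple-stemmed cut-leaf: 3422 × 1/4 = 855.5
  purple-stemmed potato-leaf: 3422 × 1/4 = 855.5
  green-stemmed cut-leaf: 3422 × 1/4 = 855.5
  green-stemmed potato-leaf: 3422 × 1/4 = 855.5
χ² = Σ (O − E)² / E
  purple-stemmed cut-leaf: (795 − 855.5)² / 855.5 = 4.2785
  purple-stemmed potato-leaf: (864 − 855.5)² / 855.5 = 0.0845
  green-stemmed cut-leaf: (898 − 855.5)² / 855.5 = 2.1113
  green-stemmed potato-leaf: (865 − 855.5)² / 855.5 = 0.1055
χ² = 4.2785 + 0.0845 + 2.1113 + 0.1055 = 6.5798 ≈ 6.580

6.580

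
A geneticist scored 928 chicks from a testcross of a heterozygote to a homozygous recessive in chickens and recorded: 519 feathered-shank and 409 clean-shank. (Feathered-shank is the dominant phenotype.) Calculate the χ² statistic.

A testcross of a heterozygote (Aa × aa) gives a 1:1 phenotypic ratio.
Under the 1:1 hypothesis (Σ ratio = 2, N = 928):
  feathered-shank: 928 × 1/2 = 464
  clean-shank: 928 × 1/2 = 464
χ² = Σ (O − E)² / E
  feathered-shank: (519 − 464)² / 464 = 6.5194
  clean-shank: (409 − 464)² / 464 = 6.5194
χ² = 6.5194 + 6.5194 = 13.0388 ≈ 13.039

13.039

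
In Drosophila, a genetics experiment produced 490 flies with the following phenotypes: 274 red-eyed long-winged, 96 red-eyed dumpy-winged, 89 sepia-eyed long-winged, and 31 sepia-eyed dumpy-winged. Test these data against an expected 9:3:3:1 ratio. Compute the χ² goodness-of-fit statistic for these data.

Total ratio parts = 16. Expected numbers out of 490:
  red-eyed long-winged: 490 × 9/16 = 275.625
  red-eyed dumpy-winged: 490 × 3/16 = 91.875
  sepia-eyed long-winged: 490 × 3/16 = 91.875
  sepia-eyed dumpy-winged: 490 × 1/16 = 30.625
χ² = Σ (O − E)² / E
  red-eyed long-winged: (274 − 275.625)² / 275.625 = 0.0096
  red-eyed dumpy-winged: (96 − 91.875)² / 91.875 = 0.1852
  sepia-eyed long-winged: (89 − 91.875)² / 91.875 = 0.0900
  sepia-eyed dumpy-winged: (31 − 30.625)² / 30.625 = 0.0046
χ² = 0.0096 + 0.1852 + 0.0900 + 0.0046 = 0.2894 ≈ 0.289

0.289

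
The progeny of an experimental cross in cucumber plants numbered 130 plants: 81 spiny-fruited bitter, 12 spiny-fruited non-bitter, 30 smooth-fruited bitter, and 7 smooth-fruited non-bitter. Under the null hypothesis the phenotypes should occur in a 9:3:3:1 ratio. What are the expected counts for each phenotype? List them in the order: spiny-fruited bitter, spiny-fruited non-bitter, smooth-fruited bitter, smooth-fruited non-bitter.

Under the 9:3:3:1 hypothesis (Σ ratio = 16, N = 130):
  spiny-fruited bitter: 130 × 9/16 = 73.125
  spiny-fruited non-bitter: 130 × 3/16 = 24.375
  smooth-fruited bitter: 130 × 3/16 = 24.375
  smooth-fruited non-bitter: 130 × 1/16 = 8.125

73.125, 24.375, 24.375, 8.125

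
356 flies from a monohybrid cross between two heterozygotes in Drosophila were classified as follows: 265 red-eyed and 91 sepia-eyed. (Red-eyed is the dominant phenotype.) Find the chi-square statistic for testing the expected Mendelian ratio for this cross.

For a monohybrid cross between heterozygotes with complete dominance, the expected phenotypic ratio is 3:1.
Total ratio parts = 4. Expected numbers out of 356:
  red-eyed: 356 × 3/4 = 267
  sepia-eyed: 356 × 1/4 = 89
χ² = Σ (O − E)² / E
  red-eyed: (265 − 267)² / 267 = 0.0150
  sepia-eyed: (91 − 89)² / 89 = 0.0449
χ² = 0.0150 + 0.0449 = 0.0599 ≈ 0.060

0.060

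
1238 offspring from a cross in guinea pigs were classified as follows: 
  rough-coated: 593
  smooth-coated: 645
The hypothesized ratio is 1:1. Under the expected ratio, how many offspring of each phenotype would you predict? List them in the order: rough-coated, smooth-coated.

619, 619

The 1:1 ratio has 2 parts, so with N = 1238 the expected counts are:
  rough-coated: 1238 × 1/2 = 619
  smooth-coated: 1238 × 1/2 = 619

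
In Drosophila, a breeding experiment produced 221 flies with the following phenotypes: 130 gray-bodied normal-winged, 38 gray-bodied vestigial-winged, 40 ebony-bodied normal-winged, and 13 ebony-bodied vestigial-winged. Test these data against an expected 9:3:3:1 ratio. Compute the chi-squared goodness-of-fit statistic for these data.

Under the 9:3:3:1 hypothesis (Σ ratio = 16, N = 221):
  gray-bodied normal-winged: 221 × 9/16 = 124.3125
  gray-bodied vestigial-winged: 221 × 3/16 = 41.4375
  ebony-bodied normal-winged: 221 × 3/16 = 41.4375
  ebony-bodied vestigial-winged: 221 × 1/16 = 13.8125
χ² = Σ (O − E)² / E
  gray-bodied normal-winged: (130 − 124.3125)² / 124.3125 = 0.2602
  gray-bodied vestigial-winged: (38 − 41.4375)² / 41.4375 = 0.2852
  ebony-bodied normal-winged: (40 − 41.4375)² / 41.4375 = 0.0499
  ebony-bodied vestigial-winged: (13 − 13.8125)² / 13.8125 = 0.0478
χ² = 0.2602 + 0.2852 + 0.0499 + 0.0478 = 0.6431 ≈ 0.643

0.643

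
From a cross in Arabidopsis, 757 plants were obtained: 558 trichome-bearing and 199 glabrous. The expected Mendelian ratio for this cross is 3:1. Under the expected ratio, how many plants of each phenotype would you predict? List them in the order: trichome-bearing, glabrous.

567.75, 189.25

Total ratio parts = 4. Expected numbers out of 757:
  trichome-bearing: 757 × 3/4 = 567.75
  glabrous: 757 × 1/4 = 189.25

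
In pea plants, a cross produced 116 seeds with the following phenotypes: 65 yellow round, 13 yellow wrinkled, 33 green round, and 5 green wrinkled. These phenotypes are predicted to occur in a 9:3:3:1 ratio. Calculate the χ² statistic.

Expected counts for N = 116 under a 9:3:3:1 ratio (total parts = 16):
  yellow round: 116 × 9/16 = 65.25
  yellow wrinkled: 116 × 3/16 = 21.75
  green round: 116 × 3/16 = 21.75
  green wrinkled: 116 × 1/16 = 7.25
χ² = Σ (O − E)² / E
  yellow round: (65 − 65.25)² / 65.25 = 0.0010
  yellow wrinkled: (13 − 21.75)² / 21.75 = 3.5201
  green round: (33 − 21.75)² / 21.75 = 5.8190
  green wrinkled: (5 − 7.25)² / 7.25 = 0.6983
χ² = 0.0010 + 3.5201 + 5.8190 + 0.6983 = 10.0384 ≈ 10.038

10.038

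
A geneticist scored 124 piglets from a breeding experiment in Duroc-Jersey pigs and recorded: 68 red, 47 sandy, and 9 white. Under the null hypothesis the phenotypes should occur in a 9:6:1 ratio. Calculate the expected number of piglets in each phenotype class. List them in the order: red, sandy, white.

69.75, 46.5, 7.75

Expected counts for N = 124 under a 9:6:1 ratio (total parts = 16):
  red: 124 × 9/16 = 69.75
  sandy: 124 × 6/16 = 46.5
  white: 124 × 1/16 = 7.75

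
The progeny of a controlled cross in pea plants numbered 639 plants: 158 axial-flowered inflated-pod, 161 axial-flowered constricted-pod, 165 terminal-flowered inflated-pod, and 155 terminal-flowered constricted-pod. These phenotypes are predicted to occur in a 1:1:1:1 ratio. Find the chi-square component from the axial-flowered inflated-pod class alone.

0.019

Total ratio parts = 4. Expected numbers out of 639:
  axial-flowered inflated-pod: 639 × 1/4 = 159.75
  axial-flowered constricted-pod: 639 × 1/4 = 159.75
  terminal-flowered inflated-pod: 639 × 1/4 = 159.75
  terminal-flowered constricted-pod: 639 × 1/4 = 159.75
Contribution of axial-flowered inflated-pod: (158 − 159.75)² / 159.75 = 0.0192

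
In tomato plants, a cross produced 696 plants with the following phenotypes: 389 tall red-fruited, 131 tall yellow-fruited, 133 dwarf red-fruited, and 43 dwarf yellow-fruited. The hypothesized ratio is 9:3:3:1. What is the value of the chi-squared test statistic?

The 9:3:3:1 ratio has 16 parts, so with N = 696 the expected counts are:
  tall red-fruited: 696 × 9/16 = 391.5
  tall yellow-fruited: 696 × 3/16 = 130.5
  dwarf red-fruited: 696 × 3/16 = 130.5
  dwarf yellow-fruited: 696 × 1/16 = 43.5
χ² = Σ (O − E)² / E
  tall red-fruited: (389 − 391.5)² / 391.5 = 0.0160
  tall yellow-fruited: (131 − 130.5)² / 130.5 = 0.0019
  dwarf red-fruited: (133 − 130.5)² / 130.5 = 0.0479
  dwarf yellow-fruited: (43 − 43.5)² / 43.5 = 0.0057
χ² = 0.0160 + 0.0019 + 0.0479 + 0.0057 = 0.0715 ≈ 0.072

0.072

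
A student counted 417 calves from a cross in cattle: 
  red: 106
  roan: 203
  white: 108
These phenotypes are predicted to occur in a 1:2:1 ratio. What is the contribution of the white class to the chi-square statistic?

0.135

The 1:2:1 ratio has 4 parts, so with N = 417 the expected counts are:
  red: 417 × 1/4 = 104.25
  roan: 417 × 2/4 = 208.5
  white: 417 × 1/4 = 104.25
Contribution of white: (108 − 104.25)² / 104.25 = 0.1349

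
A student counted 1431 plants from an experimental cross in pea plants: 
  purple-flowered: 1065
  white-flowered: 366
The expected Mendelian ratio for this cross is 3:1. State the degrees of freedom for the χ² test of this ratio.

1

A goodness-of-fit test with 2 phenotype classes has df = 2 − 1 = 1.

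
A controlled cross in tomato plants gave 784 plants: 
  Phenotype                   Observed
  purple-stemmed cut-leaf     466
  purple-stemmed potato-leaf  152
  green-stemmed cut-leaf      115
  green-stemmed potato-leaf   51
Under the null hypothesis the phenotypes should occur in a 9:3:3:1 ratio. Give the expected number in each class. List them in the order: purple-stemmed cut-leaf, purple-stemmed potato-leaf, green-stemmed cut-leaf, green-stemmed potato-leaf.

The 9:3:3:1 ratio has 16 parts, so with N = 784 the expected counts are:
  purple-stemmed cut-leaf: 784 × 9/16 = 441
  purple-stemmed potato-leaf: 784 × 3/16 = 147
  green-stemmed cut-leaf: 784 × 3/16 = 147
  green-stemmed potato-leaf: 784 × 1/16 = 49

441, 147, 147, 49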